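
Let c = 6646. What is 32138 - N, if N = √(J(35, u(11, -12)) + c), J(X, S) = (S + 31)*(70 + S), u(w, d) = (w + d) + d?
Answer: 32138 - 2*√1918 ≈ 32050.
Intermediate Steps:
u(w, d) = w + 2*d (u(w, d) = (d + w) + d = w + 2*d)
J(X, S) = (31 + S)*(70 + S)
N = 2*√1918 (N = √((2170 + (11 + 2*(-12))² + 101*(11 + 2*(-12))) + 6646) = √((2170 + (11 - 24)² + 101*(11 - 24)) + 6646) = √((2170 + (-13)² + 101*(-13)) + 6646) = √((2170 + 169 - 1313) + 6646) = √(1026 + 6646) = √7672 = 2*√1918 ≈ 87.590)
32138 - N = 32138 - 2*√1918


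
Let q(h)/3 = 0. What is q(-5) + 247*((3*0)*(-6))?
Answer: 0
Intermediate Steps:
q(h) = 0 (q(h) = 3*0 = 0)
q(-5) + 247*((3*0)*(-6)) = 0 + 247*((3*0)*(-6)) = 0 + 247*(0*(-6)) = 0 + 247*0 = 0 + 0 = 0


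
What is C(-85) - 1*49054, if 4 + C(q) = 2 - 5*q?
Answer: -48631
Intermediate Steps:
C(q) = -2 - 5*q (C(q) = -4 + (2 - 5*q) = -2 - 5*q)
C(-85) - 1*49054 = (-2 - 5*(-85)) - 1*49054 = (-2 + 425) - 49054 = 423 - 49054 = -48631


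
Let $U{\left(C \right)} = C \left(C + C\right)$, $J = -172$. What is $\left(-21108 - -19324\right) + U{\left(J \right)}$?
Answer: $57384$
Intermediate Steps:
$U{\left(C \right)} = 2 C^{2}$ ($U{\left(C \right)} = C 2 C = 2 C^{2}$)
$\left(-21108 - -19324\right) + U{\left(J \right)} = \left(-21108 - -19324\right) + 2 \left(-172\right)^{2} = \left(-21108 + 19324\right) + 2 \cdot 29584 = -1784 + 59168 = 57384$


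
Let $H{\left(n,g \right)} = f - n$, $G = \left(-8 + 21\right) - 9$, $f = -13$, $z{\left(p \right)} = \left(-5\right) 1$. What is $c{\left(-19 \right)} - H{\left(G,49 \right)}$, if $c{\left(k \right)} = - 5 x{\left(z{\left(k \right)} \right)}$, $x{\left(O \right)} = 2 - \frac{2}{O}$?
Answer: $5$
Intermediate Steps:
$z{\left(p \right)} = -5$
$G = 4$ ($G = 13 - 9 = 4$)
$x{\left(O \right)} = 2 - \frac{2}{O}$
$c{\left(k \right)} = -12$ ($c{\left(k \right)} = - 5 \left(2 - \frac{2}{-5}\right) = - 5 \left(2 - - \frac{2}{5}\right) = - 5 \left(2 + \frac{2}{5}\right) = \left(-5\right) \frac{12}{5} = -12$)
$H{\left(n,g \right)} = -13 - n$
$c{\left(-19 \right)} - H{\left(G,49 \right)} = -12 - \left(-13 - 4\right) = -12 - -17 = -12 + 17 = 5$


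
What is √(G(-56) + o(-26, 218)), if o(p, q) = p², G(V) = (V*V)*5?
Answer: 2*√4089 ≈ 127.89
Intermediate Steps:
G(V) = 5*V² (G(V) = V²*5 = 5*V²)
√(G(-56) + o(-26, 218)) = √(5*(-56)² + (-26)²) = √(5*3136 + 676) = √(15680 + 676) = √16356 = 2*√4089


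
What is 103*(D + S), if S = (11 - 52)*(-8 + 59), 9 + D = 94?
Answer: -206618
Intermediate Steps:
D = 85 (D = -9 + 94 = 85)
S = -2091 (S = -41*51 = -2091)
103*(D + S) = 103*(85 - 2091) = 103*(-2006) = -206618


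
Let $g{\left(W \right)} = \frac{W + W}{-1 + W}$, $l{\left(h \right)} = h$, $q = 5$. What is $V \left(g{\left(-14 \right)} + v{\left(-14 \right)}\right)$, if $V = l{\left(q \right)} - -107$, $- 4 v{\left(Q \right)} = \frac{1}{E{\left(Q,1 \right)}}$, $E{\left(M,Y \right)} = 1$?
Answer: $\frac{2716}{15} \approx 181.07$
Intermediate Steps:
$g{\left(W \right)} = \frac{2 W}{-1 + W}$
$v{\left(Q \right)} = - \frac{1}{4}$ ($v{\left(Q \right)} = - \frac{1}{4 \cdot 1} = \left(- \frac{1}{4}\right) 1 = - \frac{1}{4}$)
$V = 112$ ($V = 5 - -107 = 5 + 107 = 112$)
$V \left(g{\left(-14 \right)} + v{\left(-14 \right)}\right) = 112 \left(2 \left(-14\right) \frac{1}{-1 - 14} - \frac{1}{4}\right) = 112 \left(2 \left(-14\right) \frac{1}{-15} - \frac{1}{4}\right) = 112 \left(2 \left(-14\right) \left(- \frac{1}{15}\right) - \frac{1}{4}\right) = 112 \left(\frac{28}{15} - \frac{1}{4}\right) = 112 \cdot \frac{97}{60} = \frac{2716}{15}$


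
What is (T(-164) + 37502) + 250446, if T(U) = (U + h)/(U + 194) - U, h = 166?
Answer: 4321681/15 ≈ 2.8811e+5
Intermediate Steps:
T(U) = -U + (166 + U)/(194 + U) (T(U) = (U + 166)/(U + 194) - U = (166 + U)/(194 + U) - U = -U + (166 + U)/(194 + U))
(T(-164) + 37502) + 250446 = ((166 - 1*(-164)**2 - 193*(-164))/(194 - 164) + 37502) + 250446 = ((166 - 1*26896 + 31652)/30 + 37502) + 250446 = ((166 - 26896 + 31652)/30 + 37502) + 250446 = ((1/30)*4922 + 37502) + 250446 = (2461/15 + 37502) + 250446 = 564991/15 + 250446 = 4321681/15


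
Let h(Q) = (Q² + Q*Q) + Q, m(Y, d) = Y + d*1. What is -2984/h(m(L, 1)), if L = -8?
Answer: -2984/91 ≈ -32.791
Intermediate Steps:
m(Y, d) = Y + d
h(Q) = Q + 2*Q² (h(Q) = (Q² + Q²) + Q = 2*Q² + Q = Q + 2*Q²)
-2984/h(m(L, 1)) = -2984*1/((1 + 2*(-8 + 1))*(-8 + 1)) = -2984*(-1/(7*(1 + 2*(-7)))) = -2984*(-1/(7*(1 - 14))) = -2984/((-7*(-13))) = -2984/91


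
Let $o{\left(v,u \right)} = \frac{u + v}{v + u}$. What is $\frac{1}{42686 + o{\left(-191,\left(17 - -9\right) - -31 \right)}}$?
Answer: $\frac{1}{42687} \approx 2.3426 \cdot 10^{-5}$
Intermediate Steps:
$o{\left(v,u \right)} = 1$ ($o{\left(v,u \right)} = \frac{u + v}{u + v} = 1$)
$\frac{1}{42686 + o{\left(-191,\left(17 - -9\right) - -31 \right)}} = \frac{1}{42686 + 1} = \frac{1}{42687}$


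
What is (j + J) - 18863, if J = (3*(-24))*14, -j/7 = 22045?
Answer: -174186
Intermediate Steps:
j = -154315 (j = -7*22045 = -154315)
J = -1008 (J = -72*14 = -1008)
(j + J) - 18863 = (-154315 - 1008) - 18863 = -155323 - 18863 = -174186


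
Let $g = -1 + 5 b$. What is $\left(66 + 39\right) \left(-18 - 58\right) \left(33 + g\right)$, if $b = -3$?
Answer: $-135660$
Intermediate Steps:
$g = -16$ ($g = -1 + 5 \left(-3\right) = -1 - 15 = -16$)
$\left(66 + 39\right) \left(-18 - 58\right) \left(33 + g\right) = \left(66 + 39\right) \left(-18 - 58\right) \left(33 - 16\right) = 105 \left(-76\right) 17 = \left(-7980\right) 17 = -135660$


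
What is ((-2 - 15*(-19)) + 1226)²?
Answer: 2277081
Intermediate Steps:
((-2 - 15*(-19)) + 1226)² = ((-2 + 285) + 1226)² = (283 + 1226)² = 1509² = 2277081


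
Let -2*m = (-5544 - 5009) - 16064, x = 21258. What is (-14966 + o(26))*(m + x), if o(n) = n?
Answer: -516423510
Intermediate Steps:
m = 26617/2 (m = -((-5544 - 5009) - 16064)/2 = -(-10553 - 16064)/2 = -½*(-26617) = 26617/2 ≈ 13309.)
(-14966 + o(26))*(m + x) = (-14966 + 26)*(26617/2 + 21258) = -14940*69133/2 = -516423510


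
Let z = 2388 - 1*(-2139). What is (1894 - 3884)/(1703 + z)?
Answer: -199/623 ≈ -0.31942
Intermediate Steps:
z = 4527 (z = 2388 + 2139 = 4527)
(1894 - 3884)/(1703 + z) = (1894 - 3884)/(1703 + 4527) = -1990/6230 = -1990*1/6230 = -199/623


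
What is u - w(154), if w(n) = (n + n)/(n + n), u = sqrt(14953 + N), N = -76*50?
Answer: -1 + sqrt(11153) ≈ 104.61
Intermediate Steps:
N = -3800
u = sqrt(11153) (u = sqrt(14953 - 3800) = sqrt(11153) ≈ 105.61)
w(n) = 1 (w(n) = (2*n)/((2*n)) = (2*n)*(1/(2*n)) = 1)
u - w(154) = sqrt(11153) - 1*1 = sqrt(11153) - 1 = -1 + sqrt(11153)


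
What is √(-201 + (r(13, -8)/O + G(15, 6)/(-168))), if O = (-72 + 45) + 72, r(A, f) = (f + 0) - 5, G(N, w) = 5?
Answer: I*√35512610/420 ≈ 14.189*I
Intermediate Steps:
r(A, f) = -5 + f (r(A, f) = f - 5 = -5 + f)
O = 45 (O = -27 + 72 = 45)
√(-201 + (r(13, -8)/O + G(15, 6)/(-168))) = √(-201 + ((-5 - 8)/45 + 5/(-168))) = √(-201 + (-13*1/45 + 5*(-1/168))) = √(-201 + (-13/45 - 5/168)) = √(-201 - 803/2520) = √(-507323/2520) = I*√35512610/420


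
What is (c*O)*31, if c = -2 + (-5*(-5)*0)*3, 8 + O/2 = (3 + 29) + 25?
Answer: -6076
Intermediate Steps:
O = 98 (O = -16 + 2*((3 + 29) + 25) = -16 + 2*(32 + 25) = -16 + 2*57 = -16 + 114 = 98)
c = -2 (c = -2 + (25*0)*3 = -2 + 0*3 = -2 + 0 = -2)
(c*O)*31 = -2*98*31 = -196*31 = -6076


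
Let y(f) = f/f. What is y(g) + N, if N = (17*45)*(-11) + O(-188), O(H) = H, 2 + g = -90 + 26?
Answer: -8602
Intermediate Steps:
g = -66 (g = -2 + (-90 + 26) = -2 - 64 = -66)
y(f) = 1
N = -8603 (N = (17*45)*(-11) - 188 = 765*(-11) - 188 = -8415 - 188 = -8603)
y(g) + N = 1 - 8603 = -8602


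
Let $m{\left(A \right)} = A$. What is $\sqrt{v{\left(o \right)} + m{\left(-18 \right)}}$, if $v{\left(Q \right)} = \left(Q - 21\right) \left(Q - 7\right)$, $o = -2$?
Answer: $3 \sqrt{21} \approx 13.748$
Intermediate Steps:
$v{\left(Q \right)} = \left(-21 + Q\right) \left(-7 + Q\right)$
$\sqrt{v{\left(o \right)} + m{\left(-18 \right)}} = \sqrt{\left(147 + \left(-2\right)^{2} - -56\right) - 18} = \sqrt{\left(147 + 4 + 56\right) - 18} = \sqrt{207 - 18} = \sqrt{189} = 3 \sqrt{21}$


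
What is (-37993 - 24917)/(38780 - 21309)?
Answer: -62910/17471 ≈ -3.6008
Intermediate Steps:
(-37993 - 24917)/(38780 - 21309) = -62910/17471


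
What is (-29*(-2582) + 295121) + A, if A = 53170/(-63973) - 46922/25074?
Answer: 3260966438216/8813511 ≈ 3.7000e+5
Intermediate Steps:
A = -23818273/8813511 (A = 53170*(-1/63973) - 46922*1/25074 = -4090/4921 - 23461/12537 = -23818273/8813511 ≈ -2.7025)
(-29*(-2582) + 295121) + A = (-29*(-2582) + 295121) - 23818273/8813511 = (74878 + 295121) - 23818273/8813511 = 369999 - 23818273/8813511 = 3260966438216/8813511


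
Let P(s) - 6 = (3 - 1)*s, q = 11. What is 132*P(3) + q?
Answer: 1595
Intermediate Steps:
P(s) = 6 + 2*s (P(s) = 6 + (3 - 1)*s = 6 + 2*s)
132*P(3) + q = 132*(6 + 2*3) + 11 = 132*(6 + 6) + 11 = 132*12 + 11 = 1584 + 11 = 1595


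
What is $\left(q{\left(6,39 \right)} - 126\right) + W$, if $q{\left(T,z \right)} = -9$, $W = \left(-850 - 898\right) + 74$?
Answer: $-1809$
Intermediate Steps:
$W = -1674$ ($W = -1748 + 74 = -1674$)
$\left(q{\left(6,39 \right)} - 126\right) + W = \left(-9 - 126\right) - 1674 = -135 - 1674 = -1809$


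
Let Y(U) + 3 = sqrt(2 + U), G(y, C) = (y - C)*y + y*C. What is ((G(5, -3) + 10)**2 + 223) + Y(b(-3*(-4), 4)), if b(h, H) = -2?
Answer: 1445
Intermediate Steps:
G(y, C) = C*y + y*(y - C) (G(y, C) = y*(y - C) + C*y = C*y + y*(y - C))
Y(U) = -3 + sqrt(2 + U)
((G(5, -3) + 10)**2 + 223) + Y(b(-3*(-4), 4)) = ((5**2 + 10)**2 + 223) + (-3 + sqrt(2 - 2)) = ((25 + 10)**2 + 223) + (-3 + sqrt(0)) = (35**2 + 223) + (-3 + 0) = (1225 + 223) - 3 = 1448 - 3 = 1445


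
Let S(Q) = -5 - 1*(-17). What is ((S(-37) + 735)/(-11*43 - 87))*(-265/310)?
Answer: 39591/34720 ≈ 1.1403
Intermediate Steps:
S(Q) = 12 (S(Q) = -5 + 17 = 12)
((S(-37) + 735)/(-11*43 - 87))*(-265/310) = ((12 + 735)/(-11*43 - 87))*(-265/310) = (747/(-473 - 87))*(-265*1/310) = (747/(-560))*(-53/62) = (747*(-1/560))*(-53/62) = -747/560*(-53/62) = 39591/34720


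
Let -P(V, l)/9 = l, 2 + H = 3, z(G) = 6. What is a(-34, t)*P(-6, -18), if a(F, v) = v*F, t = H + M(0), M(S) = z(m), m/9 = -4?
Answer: -38556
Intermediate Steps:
m = -36 (m = 9*(-4) = -36)
H = 1 (H = -2 + 3 = 1)
M(S) = 6
P(V, l) = -9*l
t = 7 (t = 1 + 6 = 7)
a(F, v) = F*v
a(-34, t)*P(-6, -18) = (-34*7)*(-9*(-18)) = -238*162 = -38556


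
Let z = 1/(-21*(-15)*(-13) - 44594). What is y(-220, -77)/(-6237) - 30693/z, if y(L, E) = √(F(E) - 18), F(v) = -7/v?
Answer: 1494411477 - I*√2167/68607 ≈ 1.4944e+9 - 0.00067852*I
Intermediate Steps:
y(L, E) = √(-18 - 7/E) (y(L, E) = √(-7/E - 18) = √(-18 - 7/E))
z = -1/48689 (z = 1/(315*(-13) - 44594) = 1/(-4095 - 44594) = 1/(-48689) = -1/48689 ≈ -2.0539e-5)
y(-220, -77)/(-6237) - 30693/z = √(-18 - 7/(-77))/(-6237) - 30693/(-1/48689) = √(-18 - 7*(-1/77))*(-1/6237) - 30693*(-48689) = √(-18 + 1/11)*(-1/6237) + 1494411477 = √(-197/11)*(-1/6237) + 1494411477 = (I*√2167/11)*(-1/6237) + 1494411477 = -I*√2167/68607 + 1494411477 = 1494411477 - I*√2167/68607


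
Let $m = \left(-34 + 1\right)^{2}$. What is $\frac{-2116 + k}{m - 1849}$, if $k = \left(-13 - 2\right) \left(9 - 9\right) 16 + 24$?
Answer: $\frac{523}{190} \approx 2.7526$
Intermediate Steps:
$m = 1089$ ($m = \left(-33\right)^{2} = 1089$)
$k = 24$ ($k = \left(-15\right) 0 \cdot 16 + 24 = 0 \cdot 16 + 24 = 0 + 24 = 24$)
$\frac{-2116 + k}{m - 1849} = \frac{-2116 + 24}{1089 - 1849} = - \frac{2092}{-760} = \left(-2092\right) \left(- \frac{1}{760}\right) = \frac{523}{190}$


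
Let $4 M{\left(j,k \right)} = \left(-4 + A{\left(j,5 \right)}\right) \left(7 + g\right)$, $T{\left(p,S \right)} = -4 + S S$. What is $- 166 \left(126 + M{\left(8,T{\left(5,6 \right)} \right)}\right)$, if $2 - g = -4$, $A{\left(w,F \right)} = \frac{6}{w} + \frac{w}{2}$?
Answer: $- \frac{170565}{8} \approx -21321.0$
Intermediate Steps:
$A{\left(w,F \right)} = \frac{w}{2} + \frac{6}{w}$ ($A{\left(w,F \right)} = \frac{6}{w} + w \frac{1}{2} = \frac{6}{w} + \frac{w}{2} = \frac{w}{2} + \frac{6}{w}$)
$g = 6$ ($g = 2 - -4 = 2 + 4 = 6$)
$T{\left(p,S \right)} = -4 + S^{2}$
$M{\left(j,k \right)} = -13 + \frac{13 j}{8} + \frac{39}{2 j}$ ($M{\left(j,k \right)} = \frac{\left(-4 + \left(\frac{j}{2} + \frac{6}{j}\right)\right) \left(7 + 6\right)}{4} = \frac{\left(-4 + \frac{j}{2} + \frac{6}{j}\right) 13}{4} = \frac{-52 + \frac{78}{j} + \frac{13 j}{2}}{4} = -13 + \frac{13 j}{8} + \frac{39}{2 j}$)
$- 166 \left(126 + M{\left(8,T{\left(5,6 \right)} \right)}\right) = - 166 \left(126 + \left(-13 + \frac{13}{8} \cdot 8 + \frac{39}{2 \cdot 8}\right)\right) = - 166 \left(126 + \left(-13 + 13 + \frac{39}{2} \cdot \frac{1}{8}\right)\right) = - 166 \left(126 + \left(-13 + 13 + \frac{39}{16}\right)\right) = - 166 \left(126 + \frac{39}{16}\right) = \left(-166\right) \frac{2055}{16} = - \frac{170565}{8}$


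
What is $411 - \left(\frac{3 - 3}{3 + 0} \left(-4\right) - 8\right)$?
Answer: $419$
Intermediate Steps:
$411 - \left(\frac{3 - 3}{3 + 0} \left(-4\right) - 8\right) = 411 - \left(\frac{0}{3} \left(-4\right) - 8\right) = 411 - \left(0 \cdot \frac{1}{3} \left(-4\right) - 8\right) = 411 - \left(0 \left(-4\right) - 8\right) = 411 - \left(0 - 8\right) = 411 - -8 = 411 + 8 = 419$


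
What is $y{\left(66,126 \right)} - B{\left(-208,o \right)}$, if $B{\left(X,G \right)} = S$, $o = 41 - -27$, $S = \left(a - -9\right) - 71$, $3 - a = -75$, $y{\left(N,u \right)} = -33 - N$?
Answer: $-115$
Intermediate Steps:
$a = 78$ ($a = 3 - -75 = 3 + 75 = 78$)
$S = 16$ ($S = \left(78 - -9\right) - 71 = \left(78 + \left(-8 + 17\right)\right) - 71 = \left(78 + 9\right) - 71 = 87 - 71 = 16$)
$o = 68$ ($o = 41 + 27 = 68$)
$B{\left(X,G \right)} = 16$
$y{\left(66,126 \right)} - B{\left(-208,o \right)} = \left(-33 - 66\right) - 16 = -99 - 16 = -115$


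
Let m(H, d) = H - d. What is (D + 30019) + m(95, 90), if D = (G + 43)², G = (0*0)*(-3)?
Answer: 31873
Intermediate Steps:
G = 0 (G = 0*(-3) = 0)
D = 1849 (D = (0 + 43)² = 43² = 1849)
(D + 30019) + m(95, 90) = (1849 + 30019) + (95 - 1*90) = 31868 + (95 - 90) = 31868 + 5 = 31873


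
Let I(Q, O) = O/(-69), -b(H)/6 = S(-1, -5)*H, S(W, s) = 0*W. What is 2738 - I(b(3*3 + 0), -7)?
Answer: 188915/69 ≈ 2737.9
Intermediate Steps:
S(W, s) = 0
b(H) = 0 (b(H) = -0*H = -6*0 = 0)
I(Q, O) = -O/69 (I(Q, O) = O*(-1/69) = -O/69)
2738 - I(b(3*3 + 0), -7) = 2738 - (-1)*(-7)/69 = 2738 - 1*7/69 = 2738 - 7/69 = 188915/69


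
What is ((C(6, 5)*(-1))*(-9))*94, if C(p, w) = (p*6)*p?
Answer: 182736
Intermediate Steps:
C(p, w) = 6*p² (C(p, w) = (6*p)*p = 6*p²)
((C(6, 5)*(-1))*(-9))*94 = (((6*6²)*(-1))*(-9))*94 = (((6*36)*(-1))*(-9))*94 = ((216*(-1))*(-9))*94 = -216*(-9)*94 = 1944*94 = 182736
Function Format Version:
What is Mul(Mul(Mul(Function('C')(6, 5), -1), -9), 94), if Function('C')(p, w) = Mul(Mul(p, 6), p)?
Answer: 182736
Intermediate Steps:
Function('C')(p, w) = Mul(6, Pow(p, 2)) (Function('C')(p, w) = Mul(Mul(6, p), p) = Mul(6, Pow(p, 2)))
Mul(Mul(Mul(Function('C')(6, 5), -1), -9), 94) = Mul(Mul(Mul(Mul(6, Pow(6, 2)), -1), -9), 94) = Mul(Mul(Mul(Mul(6, 36), -1), -9), 94) = Mul(Mul(Mul(216, -1), -9), 94) = Mul(Mul(-216, -9), 94) = Mul(1944, 94) = 182736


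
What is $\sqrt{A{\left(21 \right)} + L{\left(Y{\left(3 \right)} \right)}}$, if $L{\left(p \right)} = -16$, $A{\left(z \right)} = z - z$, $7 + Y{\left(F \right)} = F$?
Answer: $4 i \approx 4.0 i$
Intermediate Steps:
$Y{\left(F \right)} = -7 + F$
$A{\left(z \right)} = 0$
$\sqrt{A{\left(21 \right)} + L{\left(Y{\left(3 \right)} \right)}} = \sqrt{0 - 16} = \sqrt{-16} = 4 i$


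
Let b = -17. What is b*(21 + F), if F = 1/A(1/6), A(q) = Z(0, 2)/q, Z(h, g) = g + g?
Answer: -8585/24 ≈ -357.71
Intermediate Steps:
Z(h, g) = 2*g
A(q) = 4/q (A(q) = (2*2)/q = 4/q)
F = 1/24 (F = 1/(4/(1/6)) = 1/(4/(⅙)) = 1/(4*6) = 1/24 ≈ 0.041667)
b*(21 + F) = -17*(21 + 1/24) = -17*505/24 = -8585/24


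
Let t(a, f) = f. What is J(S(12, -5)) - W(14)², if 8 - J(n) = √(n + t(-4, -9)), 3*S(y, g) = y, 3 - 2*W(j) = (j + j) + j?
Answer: -1489/4 - I*√5 ≈ -372.25 - 2.2361*I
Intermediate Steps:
W(j) = 3/2 - 3*j/2 (W(j) = 3/2 - ((j + j) + j)/2 = 3/2 - (2*j + j)/2 = 3/2 - 3*j/2)
S(y, g) = y/3
J(n) = 8 - √(-9 + n) (J(n) = 8 - √(n - 9) = 8 - √(-9 + n))
J(S(12, -5)) - W(14)² = (8 - √(-9 + (⅓)*12)) - (3/2 - 3/2*14)² = (8 - √(-9 + 4)) - (3/2 - 21)² = (8 - √(-5)) - (-39/2)² = (8 - I*√5) - 1*1521/4 = (8 - I*√5) - 1521/4 = -1489/4 - I*√5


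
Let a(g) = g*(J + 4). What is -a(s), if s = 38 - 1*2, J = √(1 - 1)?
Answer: -144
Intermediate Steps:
J = 0 (J = √0 = 0)
s = 36 (s = 38 - 2 = 36)
a(g) = 4*g (a(g) = g*(0 + 4) = g*4 = 4*g)
-a(s) = -4*36 = -1*144 = -144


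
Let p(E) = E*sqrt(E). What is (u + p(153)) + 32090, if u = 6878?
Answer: 38968 + 459*sqrt(17) ≈ 40861.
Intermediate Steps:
p(E) = E**(3/2)
(u + p(153)) + 32090 = (6878 + 153**(3/2)) + 32090 = (6878 + 459*sqrt(17)) + 32090 = 38968 + 459*sqrt(17)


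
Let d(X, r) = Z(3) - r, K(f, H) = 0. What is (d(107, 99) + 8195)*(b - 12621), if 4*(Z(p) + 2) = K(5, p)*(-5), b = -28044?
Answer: -329142510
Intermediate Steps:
Z(p) = -2 (Z(p) = -2 + (0*(-5))/4 = -2 + (1/4)*0 = -2 + 0 = -2)
d(X, r) = -2 - r
(d(107, 99) + 8195)*(b - 12621) = ((-2 - 1*99) + 8195)*(-28044 - 12621) = ((-2 - 99) + 8195)*(-40665) = (-101 + 8195)*(-40665) = 8094*(-40665) = -329142510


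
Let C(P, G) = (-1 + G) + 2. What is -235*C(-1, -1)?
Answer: 0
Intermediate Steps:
C(P, G) = 1 + G
-235*C(-1, -1) = -235*(1 - 1) = -235*0 = 0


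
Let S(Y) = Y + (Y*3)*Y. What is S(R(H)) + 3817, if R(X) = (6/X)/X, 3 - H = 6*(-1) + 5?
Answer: 244339/64 ≈ 3817.8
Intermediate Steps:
H = 4 (H = 3 - (6*(-1) + 5) = 3 - (-6 + 5) = 3 - 1*(-1) = 3 + 1 = 4)
R(X) = 6/X²
S(Y) = Y + 3*Y² (S(Y) = Y + (3*Y)*Y = Y + 3*Y²)
S(R(H)) + 3817 = (6/4²)*(1 + 3*(6/4²)) + 3817 = (6*(1/16))*(1 + 3*(6*(1/16))) + 3817 = 3*(1 + 3*(3/8))/8 + 3817 = 3*(1 + 9/8)/8 + 3817 = (3/8)*(17/8) + 3817 = 51/64 + 3817 = 244339/64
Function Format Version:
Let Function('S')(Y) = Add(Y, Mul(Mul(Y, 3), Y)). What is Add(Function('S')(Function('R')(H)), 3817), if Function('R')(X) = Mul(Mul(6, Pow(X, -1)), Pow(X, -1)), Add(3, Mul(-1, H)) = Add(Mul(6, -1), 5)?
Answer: Rational(244339, 64) ≈ 3817.8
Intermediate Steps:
H = 4 (H = Add(3, Mul(-1, Add(Mul(6, -1), 5))) = Add(3, Mul(-1, Add(-6, 5))) = Add(3, Mul(-1, -1)) = Add(3, 1) = 4)
Function('R')(X) = Mul(6, Pow(X, -2))
Function('S')(Y) = Add(Y, Mul(3, Pow(Y, 2))) (Function('S')(Y) = Add(Y, Mul(Mul(3, Y), Y)) = Add(Y, Mul(3, Pow(Y, 2))))
Add(Function('S')(Function('R')(H)), 3817) = Add(Mul(Mul(6, Pow(4, -2)), Add(1, Mul(3, Mul(6, Pow(4, -2))))), 3817) = Add(Mul(Mul(6, Rational(1, 16)), Add(1, Mul(3, Mul(6, Rational(1, 16))))), 3817) = Add(Mul(Rational(3, 8), Add(1, Mul(3, Rational(3, 8)))), 3817) = Add(Mul(Rational(3, 8), Add(1, Rational(9, 8))), 3817) = Add(Mul(Rational(3, 8), Rational(17, 8)), 3817) = Add(Rational(51, 64), 3817) = Rational(244339, 64)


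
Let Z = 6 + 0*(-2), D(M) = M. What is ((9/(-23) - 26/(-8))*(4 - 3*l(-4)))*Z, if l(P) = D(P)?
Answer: 6312/23 ≈ 274.43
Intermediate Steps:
l(P) = P
Z = 6 (Z = 6 + 0 = 6)
((9/(-23) - 26/(-8))*(4 - 3*l(-4)))*Z = ((9/(-23) - 26/(-8))*(4 - 3*(-4)))*6 = ((9*(-1/23) - 26*(-1/8))*(4 + 12))*6 = ((-9/23 + 13/4)*16)*6 = ((263/92)*16)*6 = (1052/23)*6 = 6312/23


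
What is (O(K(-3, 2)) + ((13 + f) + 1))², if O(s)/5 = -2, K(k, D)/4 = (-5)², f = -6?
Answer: 4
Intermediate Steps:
K(k, D) = 100 (K(k, D) = 4*(-5)² = 4*25 = 100)
O(s) = -10 (O(s) = 5*(-2) = -10)
(O(K(-3, 2)) + ((13 + f) + 1))² = (-10 + ((13 - 6) + 1))² = (-10 + (7 + 1))² = (-10 + 8)² = (-2)² = 4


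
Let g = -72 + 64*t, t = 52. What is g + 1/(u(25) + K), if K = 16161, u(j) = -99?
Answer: 52297873/16062 ≈ 3256.0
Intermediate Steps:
g = 3256 (g = -72 + 64*52 = -72 + 3328 = 3256)
g + 1/(u(25) + K) = 3256 + 1/(-99 + 16161) = 3256 + 1/16062 = 52297873/16062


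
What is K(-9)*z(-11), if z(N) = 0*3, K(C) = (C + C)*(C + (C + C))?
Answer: 0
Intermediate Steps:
K(C) = 6*C² (K(C) = (2*C)*(C + 2*C) = (2*C)*(3*C) = 6*C²)
z(N) = 0
K(-9)*z(-11) = (6*(-9)²)*0 = (6*81)*0 = 486*0 = 0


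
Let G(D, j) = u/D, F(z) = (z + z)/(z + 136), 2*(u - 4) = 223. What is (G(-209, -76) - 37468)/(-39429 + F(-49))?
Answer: 123871035/130355998 ≈ 0.95025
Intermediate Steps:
u = 231/2 (u = 4 + (½)*223 = 4 + 223/2 = 231/2 ≈ 115.50)
F(z) = 2*z/(136 + z) (F(z) = (2*z)/(136 + z) = 2*z/(136 + z))
G(D, j) = 231/(2*D)
(G(-209, -76) - 37468)/(-39429 + F(-49)) = ((231/2)/(-209) - 37468)/(-39429 + 2*(-49)/(136 - 49)) = ((231/2)*(-1/209) - 37468)/(-39429 + 2*(-49)/87) = (-21/38 - 37468)/(-39429 + 2*(-49)*(1/87)) = -1423805/(38*(-39429 - 98/87)) = -1423805/(38*(-3430421/87)) = -1423805/38*(-87/3430421) = 123871035/130355998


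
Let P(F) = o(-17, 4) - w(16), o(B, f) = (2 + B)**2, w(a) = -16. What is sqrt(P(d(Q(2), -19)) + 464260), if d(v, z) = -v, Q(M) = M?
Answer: sqrt(464501) ≈ 681.54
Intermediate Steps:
P(F) = 241 (P(F) = (2 - 17)**2 - 1*(-16) = (-15)**2 + 16 = 225 + 16 = 241)
sqrt(P(d(Q(2), -19)) + 464260) = sqrt(241 + 464260) = sqrt(464501)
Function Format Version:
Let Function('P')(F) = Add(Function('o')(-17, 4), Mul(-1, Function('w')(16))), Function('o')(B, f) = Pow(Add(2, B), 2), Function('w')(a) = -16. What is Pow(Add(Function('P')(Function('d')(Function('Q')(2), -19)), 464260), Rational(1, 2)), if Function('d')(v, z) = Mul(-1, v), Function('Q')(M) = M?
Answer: Pow(464501, Rational(1, 2)) ≈ 681.54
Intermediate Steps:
Function('P')(F) = 241 (Function('P')(F) = Add(Pow(Add(2, -17), 2), Mul(-1, -16)) = Add(Pow(-15, 2), 16) = Add(225, 16) = 241)
Pow(Add(Function('P')(Function('d')(Function('Q')(2), -19)), 464260), Rational(1, 2)) = Pow(Add(241, 464260), Rational(1, 2)) = Pow(464501, Rational(1, 2))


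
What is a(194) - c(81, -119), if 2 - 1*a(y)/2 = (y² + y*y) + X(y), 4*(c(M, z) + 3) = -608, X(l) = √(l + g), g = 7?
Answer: -150385 - 2*√201 ≈ -1.5041e+5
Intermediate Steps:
X(l) = √(7 + l) (X(l) = √(l + 7) = √(7 + l))
c(M, z) = -155 (c(M, z) = -3 + (¼)*(-608) = -3 - 152 = -155)
a(y) = 4 - 4*y² - 2*√(7 + y) (a(y) = 4 - 2*((y² + y*y) + √(7 + y)) = 4 - 2*((y² + y²) + √(7 + y)) = 4 - 2*(2*y² + √(7 + y)) = 4 - 2*(√(7 + y) + 2*y²) = 4 + (-4*y² - 2*√(7 + y)) = 4 - 4*y² - 2*√(7 + y))
a(194) - c(81, -119) = (4 - 4*194² - 2*√(7 + 194)) - 1*(-155) = (4 - 4*37636 - 2*√201) + 155 = (4 - 150544 - 2*√201) + 155 = (-150540 - 2*√201) + 155 = -150385 - 2*√201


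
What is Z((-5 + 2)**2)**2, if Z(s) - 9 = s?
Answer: 324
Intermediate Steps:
Z(s) = 9 + s
Z((-5 + 2)**2)**2 = (9 + (-5 + 2)**2)**2 = (9 + (-3)**2)**2 = (9 + 9)**2 = 18**2 = 324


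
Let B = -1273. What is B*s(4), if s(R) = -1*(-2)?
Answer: -2546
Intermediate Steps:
s(R) = 2
B*s(4) = -1273*2 = -2546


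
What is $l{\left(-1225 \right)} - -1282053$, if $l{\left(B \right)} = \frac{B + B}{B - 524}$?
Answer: $\frac{2242313147}{1749} \approx 1.2821 \cdot 10^{6}$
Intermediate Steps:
$l{\left(B \right)} = \frac{2 B}{-524 + B}$
$l{\left(-1225 \right)} - -1282053 = 2 \left(-1225\right) \frac{1}{-524 - 1225} - -1282053 = 2 \left(-1225\right) \frac{1}{-1749} + 1282053 = 2 \left(-1225\right) \left(- \frac{1}{1749}\right) + 1282053 = \frac{2450}{1749} + 1282053 = \frac{2242313147}{1749}$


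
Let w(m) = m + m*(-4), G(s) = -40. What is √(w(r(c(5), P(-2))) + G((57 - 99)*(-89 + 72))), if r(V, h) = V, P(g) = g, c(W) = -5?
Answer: 5*I ≈ 5.0*I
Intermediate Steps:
w(m) = -3*m (w(m) = m - 4*m = -3*m)
√(w(r(c(5), P(-2))) + G((57 - 99)*(-89 + 72))) = √(-3*(-5) - 40) = √(15 - 40) = √(-25) = 5*I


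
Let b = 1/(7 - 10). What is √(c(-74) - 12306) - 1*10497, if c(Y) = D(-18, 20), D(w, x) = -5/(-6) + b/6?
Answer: -10497 + I*√110747/3 ≈ -10497.0 + 110.93*I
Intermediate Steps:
b = -⅓ (b = 1/(-3) = -⅓ ≈ -0.33333)
D(w, x) = 7/9 (D(w, x) = -5/(-6) - ⅓/6 = -5*(-⅙) - ⅓*⅙ = ⅚ - 1/18 = 7/9)
c(Y) = 7/9
√(c(-74) - 12306) - 1*10497 = √(7/9 - 12306) - 1*10497 = √(-110747/9) - 10497 = I*√110747/3 - 10497 = -10497 + I*√110747/3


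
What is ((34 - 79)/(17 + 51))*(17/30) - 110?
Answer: -883/8 ≈ -110.38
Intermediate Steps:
((34 - 79)/(17 + 51))*(17/30) - 110 = (-45/68)*(17*(1/30)) - 110 = -45*1/68*(17/30) - 110 = -45/68*17/30 - 110 = -3/8 - 110 = -883/8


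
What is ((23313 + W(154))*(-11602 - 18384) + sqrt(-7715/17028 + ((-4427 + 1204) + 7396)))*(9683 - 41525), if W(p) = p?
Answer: 22406625113004 - 5307*sqrt(33606711017)/473 ≈ 2.2407e+13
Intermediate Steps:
((23313 + W(154))*(-11602 - 18384) + sqrt(-7715/17028 + ((-4427 + 1204) + 7396)))*(9683 - 41525) = ((23313 + 154)*(-11602 - 18384) + sqrt(-7715/17028 + ((-4427 + 1204) + 7396)))*(9683 - 41525) = (23467*(-29986) + sqrt(-7715*1/17028 + (-3223 + 7396)))*(-31842) = (-703681462 + sqrt(-7715/17028 + 4173))*(-31842) = (-703681462 + sqrt(71050129/17028))*(-31842) = (-703681462 + sqrt(33606711017)/2838)*(-31842) = 22406625113004 - 5307*sqrt(33606711017)/473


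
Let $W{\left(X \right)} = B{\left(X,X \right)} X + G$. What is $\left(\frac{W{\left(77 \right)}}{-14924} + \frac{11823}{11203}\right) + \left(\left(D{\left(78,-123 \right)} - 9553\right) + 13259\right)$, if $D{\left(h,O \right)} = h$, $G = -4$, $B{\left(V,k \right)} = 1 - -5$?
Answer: $\frac{316415895963}{83596786} \approx 3785.0$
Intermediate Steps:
$B{\left(V,k \right)} = 6$ ($B{\left(V,k \right)} = 1 + 5 = 6$)
$W{\left(X \right)} = -4 + 6 X$ ($W{\left(X \right)} = 6 X - 4 = -4 + 6 X$)
$\left(\frac{W{\left(77 \right)}}{-14924} + \frac{11823}{11203}\right) + \left(\left(D{\left(78,-123 \right)} - 9553\right) + 13259\right) = \left(\frac{-4 + 6 \cdot 77}{-14924} + \frac{11823}{11203}\right) + \left(\left(78 - 9553\right) + 13259\right) = \left(\left(-4 + 462\right) \left(- \frac{1}{14924}\right) + 11823 \cdot \frac{1}{11203}\right) + \left(-9475 + 13259\right) = \left(458 \left(- \frac{1}{14924}\right) + \frac{11823}{11203}\right) + 3784 = \left(- \frac{229}{7462} + \frac{11823}{11203}\right) + 3784 = \frac{85657739}{83596786} + 3784 = \frac{316415895963}{83596786}$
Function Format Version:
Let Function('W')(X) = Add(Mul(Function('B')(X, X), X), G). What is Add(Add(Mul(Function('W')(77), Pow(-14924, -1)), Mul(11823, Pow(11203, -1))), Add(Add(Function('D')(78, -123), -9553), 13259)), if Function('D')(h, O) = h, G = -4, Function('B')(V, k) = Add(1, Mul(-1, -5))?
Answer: Rational(316415895963, 83596786) ≈ 3785.0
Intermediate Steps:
Function('B')(V, k) = 6 (Function('B')(V, k) = Add(1, 5) = 6)
Function('W')(X) = Add(-4, Mul(6, X)) (Function('W')(X) = Add(Mul(6, X), -4) = Add(-4, Mul(6, X)))
Add(Add(Mul(Function('W')(77), Pow(-14924, -1)), Mul(11823, Pow(11203, -1))), Add(Add(Function('D')(78, -123), -9553), 13259)) = Add(Add(Mul(Add(-4, Mul(6, 77)), Pow(-14924, -1)), Mul(11823, Pow(11203, -1))), Add(Add(78, -9553), 13259)) = Add(Add(Mul(Add(-4, 462), Rational(-1, 14924)), Mul(11823, Rational(1, 11203))), Add(-9475, 13259)) = Add(Add(Mul(458, Rational(-1, 14924)), Rational(11823, 11203)), 3784) = Add(Add(Rational(-229, 7462), Rational(11823, 11203)), 3784) = Add(Rational(85657739, 83596786), 3784) = Rational(316415895963, 83596786)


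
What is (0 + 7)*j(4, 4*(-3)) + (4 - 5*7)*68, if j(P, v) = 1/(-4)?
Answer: -8439/4 ≈ -2109.8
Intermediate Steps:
j(P, v) = -¼
(0 + 7)*j(4, 4*(-3)) + (4 - 5*7)*68 = (0 + 7)*(-¼) + (4 - 5*7)*68 = 7*(-¼) + (4 - 35)*68 = -7/4 - 31*68 = -7/4 - 2108 = -8439/4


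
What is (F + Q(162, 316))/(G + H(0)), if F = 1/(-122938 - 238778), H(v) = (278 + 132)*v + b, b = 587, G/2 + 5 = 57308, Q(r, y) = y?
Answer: 114302255/41667151188 ≈ 0.0027432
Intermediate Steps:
G = 114606 (G = -10 + 2*57308 = -10 + 114616 = 114606)
H(v) = 587 + 410*v (H(v) = (278 + 132)*v + 587 = 410*v + 587 = 587 + 410*v)
F = -1/361716 (F = 1/(-361716) = -1/361716 ≈ -2.7646e-6)
(F + Q(162, 316))/(G + H(0)) = (-1/361716 + 316)/(114606 + (587 + 410*0)) = 114302255/(361716*(114606 + (587 + 0))) = 114302255/(361716*(114606 + 587)) = (114302255/361716)/115193 = (114302255/361716)*(1/115193) = 114302255/41667151188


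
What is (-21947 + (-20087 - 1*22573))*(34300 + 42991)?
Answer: -4993539637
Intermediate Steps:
(-21947 + (-20087 - 1*22573))*(34300 + 42991) = (-21947 + (-20087 - 22573))*77291 = (-21947 - 42660)*77291 = -64607*77291 = -4993539637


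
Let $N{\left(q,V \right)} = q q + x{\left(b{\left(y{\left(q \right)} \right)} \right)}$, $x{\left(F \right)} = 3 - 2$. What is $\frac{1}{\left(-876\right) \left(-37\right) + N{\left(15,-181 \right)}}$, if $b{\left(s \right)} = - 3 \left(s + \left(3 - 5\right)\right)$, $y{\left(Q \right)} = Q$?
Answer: $\frac{1}{32638} \approx 3.0639 \cdot 10^{-5}$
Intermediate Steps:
$b{\left(s \right)} = 6 - 3 s$ ($b{\left(s \right)} = - 3 \left(s - 2\right) = - 3 \left(-2 + s\right) = 6 - 3 s$)
$x{\left(F \right)} = 1$ ($x{\left(F \right)} = 3 - 2 = 1$)
$N{\left(q,V \right)} = 1 + q^{2}$ ($N{\left(q,V \right)} = q q + 1 = q^{2} + 1 = 1 + q^{2}$)
$\frac{1}{\left(-876\right) \left(-37\right) + N{\left(15,-181 \right)}} = \frac{1}{\left(-876\right) \left(-37\right) + \left(1 + 15^{2}\right)} = \frac{1}{32412 + \left(1 + 225\right)} = \frac{1}{32412 + 226} = \frac{1}{32638}$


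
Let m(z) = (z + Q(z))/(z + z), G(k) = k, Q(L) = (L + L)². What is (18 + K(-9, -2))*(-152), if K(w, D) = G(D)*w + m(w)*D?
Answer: -10792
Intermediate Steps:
Q(L) = 4*L² (Q(L) = (2*L)² = 4*L²)
m(z) = (z + 4*z²)/(2*z) (m(z) = (z + 4*z²)/(z + z) = (z + 4*z²)/((2*z)) = (z + 4*z²)*(1/(2*z)) = (z + 4*z²)/(2*z))
K(w, D) = D*w + D*(½ + 2*w) (K(w, D) = D*w + (½ + 2*w)*D = D*w + D*(½ + 2*w))
(18 + K(-9, -2))*(-152) = (18 + (½)*(-2)*(1 + 6*(-9)))*(-152) = (18 + (½)*(-2)*(1 - 54))*(-152) = (18 + (½)*(-2)*(-53))*(-152) = (18 + 53)*(-152) = 71*(-152) = -10792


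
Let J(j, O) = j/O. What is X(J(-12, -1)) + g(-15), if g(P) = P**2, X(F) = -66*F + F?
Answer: -555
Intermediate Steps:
X(F) = -65*F
X(J(-12, -1)) + g(-15) = -(-780)/(-1) + (-15)**2 = -(-780)*(-1) + 225 = -65*12 + 225 = -780 + 225 = -555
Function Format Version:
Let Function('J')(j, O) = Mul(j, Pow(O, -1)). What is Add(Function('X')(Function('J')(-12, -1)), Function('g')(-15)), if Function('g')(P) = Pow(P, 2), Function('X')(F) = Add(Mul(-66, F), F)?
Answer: -555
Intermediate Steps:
Function('X')(F) = Mul(-65, F)
Add(Function('X')(Function('J')(-12, -1)), Function('g')(-15)) = Add(Mul(-65, Mul(-12, Pow(-1, -1))), Pow(-15, 2)) = Add(Mul(-65, Mul(-12, -1)), 225) = Add(Mul(-65, 12), 225) = Add(-780, 225) = -555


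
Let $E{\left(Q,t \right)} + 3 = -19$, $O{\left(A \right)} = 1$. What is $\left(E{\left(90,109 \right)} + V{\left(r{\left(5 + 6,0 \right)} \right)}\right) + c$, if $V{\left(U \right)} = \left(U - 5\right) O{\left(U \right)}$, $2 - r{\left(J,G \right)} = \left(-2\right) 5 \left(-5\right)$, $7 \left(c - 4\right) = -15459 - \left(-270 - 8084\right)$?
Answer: $-1086$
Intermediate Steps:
$E{\left(Q,t \right)} = -22$ ($E{\left(Q,t \right)} = -3 - 19 = -22$)
$c = -1011$ ($c = 4 + \frac{-15459 - \left(-270 - 8084\right)}{7} = 4 + \frac{-15459 - -8354}{7} = 4 + \frac{-15459 + 8354}{7} = 4 + \frac{1}{7} \left(-7105\right) = 4 - 1015 = -1011$)
$r{\left(J,G \right)} = -48$ ($r{\left(J,G \right)} = 2 - \left(-2\right) 5 \left(-5\right) = 2 - \left(-10\right) \left(-5\right) = 2 - 50 = -48$)
$V{\left(U \right)} = -5 + U$ ($V{\left(U \right)} = \left(U - 5\right) 1 = \left(-5 + U\right) 1 = -5 + U$)
$\left(E{\left(90,109 \right)} + V{\left(r{\left(5 + 6,0 \right)} \right)}\right) + c = \left(-22 - 53\right) - 1011 = -75 - 1011 = -1086$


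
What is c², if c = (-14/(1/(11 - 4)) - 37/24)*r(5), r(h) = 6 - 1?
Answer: 142683025/576 ≈ 2.4771e+5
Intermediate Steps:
r(h) = 5
c = -11945/24 (c = (-14/(1/(11 - 4)) - 37/24)*5 = (-14/(1/7) - 37*1/24)*5 = (-14/⅐ - 37/24)*5 = (-14*7 - 37/24)*5 = (-98 - 37/24)*5 = -2389/24*5 = -11945/24 ≈ -497.71)
c² = (-11945/24)² = 142683025/576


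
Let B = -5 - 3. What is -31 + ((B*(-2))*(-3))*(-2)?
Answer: 65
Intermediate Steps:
B = -8
-31 + ((B*(-2))*(-3))*(-2) = -31 + (-8*(-2)*(-3))*(-2) = -31 + (16*(-3))*(-2) = -31 - 48*(-2) = -31 + 96 = 65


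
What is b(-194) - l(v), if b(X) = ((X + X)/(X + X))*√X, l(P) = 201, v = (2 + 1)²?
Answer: -201 + I*√194 ≈ -201.0 + 13.928*I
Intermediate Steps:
v = 9 (v = 3² = 9)
b(X) = √X (b(X) = ((2*X)/((2*X)))*√X = ((2*X)*(1/(2*X)))*√X = 1*√X = √X)
b(-194) - l(v) = √(-194) - 1*201 = I*√194 - 201 = -201 + I*√194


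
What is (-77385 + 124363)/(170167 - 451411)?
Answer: -23489/140622 ≈ -0.16704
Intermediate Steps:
(-77385 + 124363)/(170167 - 451411) = 46978/(-281244) = 46978*(-1/281244) = -23489/140622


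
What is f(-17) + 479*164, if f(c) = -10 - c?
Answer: 78563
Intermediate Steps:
f(-17) + 479*164 = (-10 - 1*(-17)) + 479*164 = (-10 + 17) + 78556 = 7 + 78556 = 78563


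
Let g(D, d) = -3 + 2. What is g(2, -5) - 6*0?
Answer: -1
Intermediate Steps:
g(D, d) = -1
g(2, -5) - 6*0 = -1 - 6*0 = -1 + 0 = -1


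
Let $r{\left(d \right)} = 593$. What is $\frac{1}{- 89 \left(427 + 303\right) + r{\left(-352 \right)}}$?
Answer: $- \frac{1}{64377} \approx -1.5534 \cdot 10^{-5}$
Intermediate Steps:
$\frac{1}{- 89 \left(427 + 303\right) + r{\left(-352 \right)}} = \frac{1}{- 89 \left(427 + 303\right) + 593} = \frac{1}{\left(-89\right) 730 + 593} = \frac{1}{-64970 + 593} = \frac{1}{-64377} = - \frac{1}{64377}$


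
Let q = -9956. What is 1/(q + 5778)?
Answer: -1/4178 ≈ -0.00023935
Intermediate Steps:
1/(q + 5778) = 1/(-9956 + 5778) = 1/(-4178) = -1/4178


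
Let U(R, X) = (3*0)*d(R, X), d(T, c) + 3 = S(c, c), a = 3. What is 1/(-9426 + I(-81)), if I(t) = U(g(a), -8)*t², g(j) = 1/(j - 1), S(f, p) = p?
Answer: -1/9426 ≈ -0.00010609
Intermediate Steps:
d(T, c) = -3 + c
g(j) = 1/(-1 + j)
U(R, X) = 0 (U(R, X) = (3*0)*(-3 + X) = 0*(-3 + X) = 0)
I(t) = 0 (I(t) = 0*t² = 0)
1/(-9426 + I(-81)) = 1/(-9426 + 0) = 1/(-9426) = -1/9426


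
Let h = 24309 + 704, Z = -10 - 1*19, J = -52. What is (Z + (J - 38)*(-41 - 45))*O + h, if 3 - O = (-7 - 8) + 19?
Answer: 17302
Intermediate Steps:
Z = -29 (Z = -10 - 19 = -29)
O = -1 (O = 3 - ((-7 - 8) + 19) = 3 - (-15 + 19) = 3 - 1*4 = 3 - 4 = -1)
h = 25013
(Z + (J - 38)*(-41 - 45))*O + h = (-29 + (-52 - 38)*(-41 - 45))*(-1) + 25013 = (-29 - 90*(-86))*(-1) + 25013 = (-29 + 7740)*(-1) + 25013 = 7711*(-1) + 25013 = -7711 + 25013 = 17302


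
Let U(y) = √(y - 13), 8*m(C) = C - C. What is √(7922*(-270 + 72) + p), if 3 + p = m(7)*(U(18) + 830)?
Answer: I*√1568559 ≈ 1252.4*I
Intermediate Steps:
m(C) = 0 (m(C) = (C - C)/8 = (⅛)*0 = 0)
U(y) = √(-13 + y)
p = -3 (p = -3 + 0*(√(-13 + 18) + 830) = -3 + 0*(√5 + 830) = -3 + 0*(830 + √5) = -3 + 0 = -3)
√(7922*(-270 + 72) + p) = √(7922*(-270 + 72) - 3) = √(7922*(-198) - 3) = √(-1568556 - 3) = √(-1568559) = I*√1568559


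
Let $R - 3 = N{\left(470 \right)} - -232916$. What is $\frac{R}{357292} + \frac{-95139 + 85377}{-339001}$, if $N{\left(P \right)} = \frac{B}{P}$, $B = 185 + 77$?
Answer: $\frac{372600848818}{547379829685} \approx 0.6807$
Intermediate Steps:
$B = 262$
$N{\left(P \right)} = \frac{262}{P}$
$R = \frac{54736096}{235}$ ($R = 3 + \left(\frac{262}{470} - -232916\right) = 3 + \left(262 \cdot \frac{1}{470} + 232916\right) = 3 + \left(\frac{131}{235} + 232916\right) = 3 + \frac{54735391}{235} = \frac{54736096}{235} \approx 2.3292 \cdot 10^{5}$)
$\frac{R}{357292} + \frac{-95139 + 85377}{-339001} = \frac{54736096}{235 \cdot 357292} + \frac{-95139 + 85377}{-339001} = \frac{54736096}{235} \cdot \frac{1}{357292} - - \frac{9762}{339001} = \frac{13684024}{20990905} + \frac{9762}{339001} = \frac{372600848818}{547379829685}$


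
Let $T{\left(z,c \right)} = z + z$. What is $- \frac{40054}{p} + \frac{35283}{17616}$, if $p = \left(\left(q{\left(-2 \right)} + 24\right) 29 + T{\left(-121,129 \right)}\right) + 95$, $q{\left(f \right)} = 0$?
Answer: $- \frac{228740299}{3223728} \approx -70.955$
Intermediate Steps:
$T{\left(z,c \right)} = 2 z$
$p = 549$ ($p = \left(\left(0 + 24\right) 29 + 2 \left(-121\right)\right) + 95 = \left(24 \cdot 29 - 242\right) + 95 = \left(696 - 242\right) + 95 = 454 + 95 = 549$)
$- \frac{40054}{p} + \frac{35283}{17616} = - \frac{40054}{549} + \frac{35283}{17616} = \left(-40054\right) \frac{1}{549} + 35283 \cdot \frac{1}{17616} = - \frac{40054}{549} + \frac{11761}{5872} = - \frac{228740299}{3223728}$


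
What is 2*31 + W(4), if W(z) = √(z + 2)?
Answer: 62 + √6 ≈ 64.449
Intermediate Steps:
W(z) = √(2 + z)
2*31 + W(4) = 2*31 + √(2 + 4) = 62 + √6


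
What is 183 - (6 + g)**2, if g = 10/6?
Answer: 1118/9 ≈ 124.22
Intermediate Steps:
g = 5/3 (g = 10*(1/6) = 5/3 ≈ 1.6667)
183 - (6 + g)**2 = 183 - (6 + 5/3)**2 = 183 - (23/3)**2 = 183 - 1*529/9 = 183 - 529/9 = 1118/9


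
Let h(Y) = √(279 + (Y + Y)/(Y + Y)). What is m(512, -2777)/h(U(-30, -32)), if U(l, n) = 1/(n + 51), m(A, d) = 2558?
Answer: 1279*√70/70 ≈ 152.87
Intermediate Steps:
U(l, n) = 1/(51 + n)
h(Y) = 2*√70 (h(Y) = √(279 + (2*Y)/((2*Y))) = √(279 + (2*Y)*(1/(2*Y))) = √(279 + 1) = √280 = 2*√70)
m(512, -2777)/h(U(-30, -32)) = 2558/((2*√70)) = 2558*(√70/140) = 1279*√70/70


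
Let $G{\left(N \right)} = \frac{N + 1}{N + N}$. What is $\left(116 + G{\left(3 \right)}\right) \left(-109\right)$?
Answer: $- \frac{38150}{3} \approx -12717.0$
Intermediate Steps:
$G{\left(N \right)} = \frac{1 + N}{2 N}$
$\left(116 + G{\left(3 \right)}\right) \left(-109\right) = \left(116 + \frac{1 + 3}{2 \cdot 3}\right) \left(-109\right) = \left(116 + \frac{1}{2} \cdot \frac{1}{3} \cdot 4\right) \left(-109\right) = \left(116 + \frac{2}{3}\right) \left(-109\right) = \frac{350}{3} \left(-109\right) = - \frac{38150}{3}$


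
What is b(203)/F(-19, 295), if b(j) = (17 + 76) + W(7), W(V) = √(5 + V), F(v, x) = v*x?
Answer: -93/5605 - 2*√3/5605 ≈ -0.017210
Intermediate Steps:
b(j) = 93 + 2*√3 (b(j) = (17 + 76) + √(5 + 7) = 93 + √12 = 93 + 2*√3)
b(203)/F(-19, 295) = (93 + 2*√3)/((-19*295)) = (93 + 2*√3)/(-5605) = (93 + 2*√3)*(-1/5605) = -93/5605 - 2*√3/5605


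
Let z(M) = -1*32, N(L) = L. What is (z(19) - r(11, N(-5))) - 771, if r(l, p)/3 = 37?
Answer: -914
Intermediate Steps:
r(l, p) = 111 (r(l, p) = 3*37 = 111)
z(M) = -32
(z(19) - r(11, N(-5))) - 771 = (-32 - 1*111) - 771 = (-32 - 111) - 771 = -143 - 771 = -914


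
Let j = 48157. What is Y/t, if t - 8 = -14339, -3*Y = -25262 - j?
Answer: -24473/14331 ≈ -1.7077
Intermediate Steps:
Y = 24473 (Y = -(-25262 - 1*48157)/3 = -(-25262 - 48157)/3 = -⅓*(-73419) = 24473)
t = -14331 (t = 8 - 14339 = -14331)
Y/t = 24473/(-14331) = 24473*(-1/14331) = -24473/14331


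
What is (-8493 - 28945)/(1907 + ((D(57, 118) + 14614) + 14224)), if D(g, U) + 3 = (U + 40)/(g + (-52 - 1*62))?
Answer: -1066983/876068 ≈ -1.2179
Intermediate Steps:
D(g, U) = -3 + (40 + U)/(-114 + g) (D(g, U) = -3 + (U + 40)/(g + (-52 - 1*62)) = -3 + (40 + U)/(g + (-52 - 62)) = -3 + (40 + U)/(g - 114) = -3 + (40 + U)/(-114 + g))
(-8493 - 28945)/(1907 + ((D(57, 118) + 14614) + 14224)) = (-8493 - 28945)/(1907 + (((382 + 118 - 3*57)/(-114 + 57) + 14614) + 14224)) = -37438/(1907 + (((382 + 118 - 171)/(-57) + 14614) + 14224)) = -37438/(1907 + ((-1/57*329 + 14614) + 14224)) = -37438/(1907 + ((-329/57 + 14614) + 14224)) = -37438/(1907 + (832669/57 + 14224)) = -37438/(1907 + 1643437/57) = -37438/1752136/57 = -37438*57/1752136 = -1066983/876068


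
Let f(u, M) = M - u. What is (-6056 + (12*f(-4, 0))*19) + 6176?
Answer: 1032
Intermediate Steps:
(-6056 + (12*f(-4, 0))*19) + 6176 = (-6056 + (12*(0 - 1*(-4)))*19) + 6176 = (-6056 + (12*(0 + 4))*19) + 6176 = (-6056 + (12*4)*19) + 6176 = (-6056 + 48*19) + 6176 = (-6056 + 912) + 6176 = -5144 + 6176 = 1032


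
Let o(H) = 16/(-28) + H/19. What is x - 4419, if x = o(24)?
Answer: -587635/133 ≈ -4418.3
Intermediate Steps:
o(H) = -4/7 + H/19 (o(H) = 16*(-1/28) + H*(1/19) = -4/7 + H/19)
x = 92/133 (x = -4/7 + (1/19)*24 = -4/7 + 24/19 = 92/133 ≈ 0.69173)
x - 4419 = 92/133 - 4419 = -587635/133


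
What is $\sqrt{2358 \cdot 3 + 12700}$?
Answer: $\sqrt{19774} \approx 140.62$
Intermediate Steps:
$\sqrt{2358 \cdot 3 + 12700} = \sqrt{7074 + 12700} = \sqrt{19774}$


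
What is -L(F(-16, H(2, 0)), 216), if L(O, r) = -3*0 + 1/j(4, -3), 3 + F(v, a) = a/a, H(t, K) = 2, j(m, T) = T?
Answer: ⅓ ≈ 0.33333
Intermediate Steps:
F(v, a) = -2 (F(v, a) = -3 + a/a = -3 + 1 = -2)
L(O, r) = -⅓ (L(O, r) = -3*0 + 1/(-3) = 0 - ⅓ = -⅓)
-L(F(-16, H(2, 0)), 216) = -1*(-⅓) = ⅓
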